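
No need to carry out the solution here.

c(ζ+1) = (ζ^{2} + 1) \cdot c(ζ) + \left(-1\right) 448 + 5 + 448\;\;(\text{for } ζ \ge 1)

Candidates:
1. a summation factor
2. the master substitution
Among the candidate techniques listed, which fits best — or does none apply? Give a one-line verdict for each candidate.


Diagnosis: a summation factor — normalize by the running product of ζ^{2} + 1: the left side becomes a difference, and differences sum.
- a summation factor — applies; the problem has the shape this method handles.
- the master substitution: with no divided-index recursive call, reindexing by powers of a base buys nothing.


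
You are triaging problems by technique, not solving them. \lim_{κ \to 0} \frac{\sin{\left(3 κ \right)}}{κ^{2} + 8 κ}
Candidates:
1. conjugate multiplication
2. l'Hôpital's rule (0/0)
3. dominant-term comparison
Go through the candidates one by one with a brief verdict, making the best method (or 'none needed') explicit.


Diagnosis: l'Hôpital's rule (0/0) — the 0/0 form at 0 is the signature situation for l'Hôpital's rule. A first-order expansion at the point is an equally standard path; the rule packages it.
- conjugate multiplication: no difference of divergent radicals appears, so rationalizing has nothing to cancel.
- l'Hôpital's rule (0/0): yes, a natural case for it.
- dominant-term comparison: leading-power comparison does not apply to this form.


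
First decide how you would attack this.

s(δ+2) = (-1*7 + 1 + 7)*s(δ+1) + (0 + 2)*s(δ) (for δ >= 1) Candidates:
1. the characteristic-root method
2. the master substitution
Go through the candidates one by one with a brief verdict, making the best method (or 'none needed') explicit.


Technique: the characteristic-root method — linear, homogeneous, constant coefficients: solutions of the form r^δ exist — find the roots of the characteristic polynomial.
- the characteristic-root method — a fit — the right tool for this form.
- the master substitution: the recursion steps by a constant offset, so exponential reindexing is pointless.


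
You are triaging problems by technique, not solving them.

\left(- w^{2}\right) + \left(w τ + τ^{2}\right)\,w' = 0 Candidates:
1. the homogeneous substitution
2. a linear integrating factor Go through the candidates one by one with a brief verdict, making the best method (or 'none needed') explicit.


Method: the homogeneous substitution — the slope's numerator and denominator share total degree; set v = w/τ and the equation drops to separable form. A Bernoulli-style rewrite — possibly after exchanging which variable is treated as dependent — would work as well; the homogeneous substitution is the more immediate reading here.
- the homogeneous substitution — yes — fits the structure here.
- a linear integrating factor: the unknown enters nonlinearly (through a power, a denominator, or a transcendental function), which the linear integrating-factor recipe cannot absorb as-is — any repair would come from a preliminary substitution, not the factor.


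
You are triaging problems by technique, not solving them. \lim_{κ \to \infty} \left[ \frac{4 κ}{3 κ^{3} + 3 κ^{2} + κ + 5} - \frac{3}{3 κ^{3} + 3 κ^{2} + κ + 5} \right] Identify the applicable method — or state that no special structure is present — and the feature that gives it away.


Method: dominant-term comparison — divide by the highest power of κ present: lower-order terms vanish and the dominant ratio remains. Viewed as a single quotient this is an ∞/∞ form — an at-infinity application of l'Hôpital's rule would also resolve it; comparing leading growth reads the answer without differentiating.


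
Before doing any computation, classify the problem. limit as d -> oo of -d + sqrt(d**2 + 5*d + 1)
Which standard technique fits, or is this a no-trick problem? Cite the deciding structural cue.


Verdict: conjugate multiplication — the difference sqrt(d**2 + 5*d + 1) - d is an ∞ − ∞ stalemate; its conjugate partner breaks the tie.


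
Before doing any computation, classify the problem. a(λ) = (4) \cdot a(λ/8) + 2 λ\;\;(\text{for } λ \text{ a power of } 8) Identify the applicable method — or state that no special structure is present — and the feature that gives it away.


Technique: the master substitution — the argument contracts 8-fold per step: reindex λ exponentially and solve the linear recurrence in the new index.


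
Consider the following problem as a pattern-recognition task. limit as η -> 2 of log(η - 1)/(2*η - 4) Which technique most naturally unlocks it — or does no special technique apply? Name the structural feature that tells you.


Diagnosis: l'Hôpital's rule (0/0) — both numerator and denominator vanish at 2: the genuine 0/0 indeterminate that l'Hôpital exists for. The standard small-argument limits would also carry it; the rule is the systematic route.


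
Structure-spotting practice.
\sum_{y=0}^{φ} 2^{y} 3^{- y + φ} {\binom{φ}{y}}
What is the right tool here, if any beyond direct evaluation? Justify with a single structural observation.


Best approach: the binomial theorem — {\binom{φ}{y}} weighting matched powers of 2 and 3 is the expanded form of (2 + 3)^φ — fold it back up.


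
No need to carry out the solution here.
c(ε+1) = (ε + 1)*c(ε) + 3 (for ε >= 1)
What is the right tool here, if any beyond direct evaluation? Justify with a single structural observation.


Best approach: a summation factor — the coefficient ε + 1 drifts with the index, so no fixed root exists; normalizing by the cumulative product telescopes it.


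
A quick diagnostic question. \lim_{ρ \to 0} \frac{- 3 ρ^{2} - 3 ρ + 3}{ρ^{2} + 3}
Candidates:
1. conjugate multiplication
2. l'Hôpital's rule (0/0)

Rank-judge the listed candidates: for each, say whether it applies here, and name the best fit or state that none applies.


Technique: no special technique — the expression is continuous at 0 — substitute and evaluate; no indeterminate form appears.
- conjugate multiplication: multiplying by a conjugate would not remove any indeterminacy here.
- l'Hôpital's rule (0/0): substituting the point gives a finite value outright — there is no indeterminate clash to repair.


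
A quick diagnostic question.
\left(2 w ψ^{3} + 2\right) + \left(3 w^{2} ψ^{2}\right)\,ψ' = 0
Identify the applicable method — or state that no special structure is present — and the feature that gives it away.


Verdict: the exact-equation method — the mixed-partials test passes for 2 w ψ^{3} + 2 and 3 w^{2} ψ^{2}, so a potential function exists as presented.


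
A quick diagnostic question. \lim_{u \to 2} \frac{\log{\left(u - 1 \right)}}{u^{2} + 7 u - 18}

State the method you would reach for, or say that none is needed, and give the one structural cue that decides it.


Technique: l'Hôpital's rule (0/0) — plug in 2: top and bottom both hit zero, so differentiate each and retry. One could equally expand both pieces locally and compare leading terms; the rule does that in one stroke.


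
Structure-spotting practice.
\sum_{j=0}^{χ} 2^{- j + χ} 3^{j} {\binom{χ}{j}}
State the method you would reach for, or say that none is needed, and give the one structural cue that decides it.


Method: the binomial theorem — terms weighting {\binom{χ}{j}} against matched powers of 3 and 2 reassemble into (3 + 2)^χ by the binomial theorem.


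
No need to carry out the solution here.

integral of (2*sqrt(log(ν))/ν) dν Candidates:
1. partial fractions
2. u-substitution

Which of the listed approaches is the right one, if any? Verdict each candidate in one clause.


Verdict: u-substitution — collected, the integrand has one factor that is, up to a constant, the derivative of an inner expression the rest depends on — substitute for that inner expression.
- partial fractions — the expression is not a ratio of polynomials that decomposes further.
- u-substitution: yes, a natural case for it.


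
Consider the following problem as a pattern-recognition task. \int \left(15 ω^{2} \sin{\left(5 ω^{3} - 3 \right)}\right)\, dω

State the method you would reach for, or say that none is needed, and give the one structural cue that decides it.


Verdict: u-substitution — the only nontrivial dependence routes through 5 ω^{3} - 3, whose derivative supplies the leftover factor up to a constant multiple — u = 5 ω^{3} - 3 flattens it.


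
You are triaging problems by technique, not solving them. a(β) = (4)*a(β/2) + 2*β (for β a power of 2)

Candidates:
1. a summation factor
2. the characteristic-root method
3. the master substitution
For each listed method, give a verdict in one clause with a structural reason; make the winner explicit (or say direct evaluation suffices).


Technique: the master substitution — recursion at β/2 is multiplicative in the index; logarithmic reindexing via β = 2^m linearizes it.
- a summation factor: a divided-index call is outside the fixed-shift first-order family a summation factor normalizes.
- the characteristic-root method: a divided-index call is not the fixed-shift linear shape that characteristic roots solve.
- the master substitution: applies; the problem has the shape this method handles.


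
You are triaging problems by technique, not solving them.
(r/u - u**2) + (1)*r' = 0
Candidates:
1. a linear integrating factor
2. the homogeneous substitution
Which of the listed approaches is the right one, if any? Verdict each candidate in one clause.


Best approach: a linear integrating factor — the unknown enters only to the first power against a nonzero forcing term — the integrating-factor template applies directly.
- a linear integrating factor: applies; the problem has the shape this method handles.
- the homogeneous substitution — the slope does not depend on the ratio of the variables alone.


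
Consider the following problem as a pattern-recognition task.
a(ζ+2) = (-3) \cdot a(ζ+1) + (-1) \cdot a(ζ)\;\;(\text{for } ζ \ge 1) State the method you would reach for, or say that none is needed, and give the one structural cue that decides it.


Method: the characteristic-root method — constant coefficients and linearity mean the ansatz r^ζ reduces it to solving the characteristic polynomial.


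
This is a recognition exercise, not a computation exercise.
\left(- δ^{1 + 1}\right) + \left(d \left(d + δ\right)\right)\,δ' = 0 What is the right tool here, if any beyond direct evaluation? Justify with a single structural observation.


Diagnosis: the homogeneous substitution — scaling d and δ together leaves the slope fixed — it depends only on δ/d, so substitute the ratio. A Bernoulli substitution after rearrangement (possibly exchanging dependent and independent variable) is a fair alternative; the homogeneous route works on the equation as it stands.


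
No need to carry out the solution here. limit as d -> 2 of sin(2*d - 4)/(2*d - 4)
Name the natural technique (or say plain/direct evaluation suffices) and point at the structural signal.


Best approach: l'Hôpital's rule (0/0) — numerator and denominator both vanish at 2 — a genuine 0/0 form, which is exactly when l'Hôpital applies. A first-order expansion at the point is an equally standard path; the rule packages it.


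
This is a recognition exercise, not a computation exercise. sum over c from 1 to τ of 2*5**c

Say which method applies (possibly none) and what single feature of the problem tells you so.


Method: the geometric series formula — each summand is the previous one scaled by 5; that constant multiplier is itself the geometric structure.


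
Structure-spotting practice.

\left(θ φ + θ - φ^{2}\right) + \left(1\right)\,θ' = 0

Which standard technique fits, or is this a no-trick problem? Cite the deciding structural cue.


Method: a linear integrating factor — the unknown enters only to the first power against a nonzero forcing term — the integrating-factor template applies directly.


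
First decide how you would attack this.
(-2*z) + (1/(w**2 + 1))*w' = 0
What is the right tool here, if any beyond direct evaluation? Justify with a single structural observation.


Verdict: separation of variables — one side of the product carries the independent variable, the other the unknown — the textbook separation shape. The equation is exact as it stands too — a potential function exists — though separation reads the split structure directly.


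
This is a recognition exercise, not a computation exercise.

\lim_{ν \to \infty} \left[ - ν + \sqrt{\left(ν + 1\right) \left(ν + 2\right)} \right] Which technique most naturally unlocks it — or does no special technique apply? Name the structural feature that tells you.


Technique: conjugate multiplication — an infinity-minus-infinity difference with a surviving radical — multiply by the conjugate to cancel the divergence.


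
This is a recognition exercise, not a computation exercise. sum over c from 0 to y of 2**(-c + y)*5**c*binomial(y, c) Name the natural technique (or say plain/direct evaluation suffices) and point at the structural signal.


Technique: the binomial theorem — binomial coefficients against complementary powers of 5 and 2: recognize the binomial expansion and resum.


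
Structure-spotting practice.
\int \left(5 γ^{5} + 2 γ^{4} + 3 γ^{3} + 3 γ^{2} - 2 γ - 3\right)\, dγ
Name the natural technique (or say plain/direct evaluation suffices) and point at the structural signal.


Technique: no special technique — a term-by-term power-rule job in γ; no substitution or rearrangement earns its keep here.


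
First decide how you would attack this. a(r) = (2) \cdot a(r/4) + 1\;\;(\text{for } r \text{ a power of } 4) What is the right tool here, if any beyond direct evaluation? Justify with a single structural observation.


Diagnosis: the master substitution — the argument shrinks by the factor 4, so measure the index on a logarithmic scale and the recursion becomes a shift.


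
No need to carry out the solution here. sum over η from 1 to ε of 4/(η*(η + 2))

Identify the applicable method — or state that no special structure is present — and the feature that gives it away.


Diagnosis: telescoping — the summand 4/(η*(η + 2)) decomposes into fractions whose poles differ by an integer shift — the series collapses.


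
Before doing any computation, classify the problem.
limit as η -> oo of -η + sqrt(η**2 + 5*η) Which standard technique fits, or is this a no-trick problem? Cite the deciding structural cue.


Technique: conjugate multiplication — turning the difference into a conjugate-rationalized ratio makes the limit readable.


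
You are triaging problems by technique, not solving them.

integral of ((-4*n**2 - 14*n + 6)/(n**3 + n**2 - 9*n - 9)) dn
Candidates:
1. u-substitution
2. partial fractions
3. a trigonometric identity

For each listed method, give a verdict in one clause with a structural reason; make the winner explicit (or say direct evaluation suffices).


Technique: partial fractions — break n**3 + n**2 - 9*n - 9 into its roots and the integral splits into logarithm-sized bites.
- u-substitution: no subexpression of the integrand pairs with its own derivative as a factor — individual terms may offer their own substitutions, but any change of variable covering the whole integral would have to be constructed from outside the expression.
- partial fractions — yes — fits the structure here.
- a trigonometric identity: with no trigonometric functions present, identity rewriting has no target.


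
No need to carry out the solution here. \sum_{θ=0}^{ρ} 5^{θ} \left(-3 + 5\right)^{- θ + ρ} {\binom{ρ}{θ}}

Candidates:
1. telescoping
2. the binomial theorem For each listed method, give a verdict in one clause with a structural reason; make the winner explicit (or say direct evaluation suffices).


Best approach: the binomial theorem — the binomial coefficients weight matched powers of 5 and (-3 + 5), which is exactly the expansion of a binomial power.
- telescoping — the summand is not presented as a shifted difference — a telescoping rewrite may exist, but the displayed structure does not offer one.
- the binomial theorem: applicable, and directly so.


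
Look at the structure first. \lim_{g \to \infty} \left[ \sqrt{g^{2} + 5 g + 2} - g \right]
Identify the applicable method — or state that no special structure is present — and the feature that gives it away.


Technique: conjugate multiplication — the ∞ − ∞ radical form is the exact trigger for the conjugate maneuver.


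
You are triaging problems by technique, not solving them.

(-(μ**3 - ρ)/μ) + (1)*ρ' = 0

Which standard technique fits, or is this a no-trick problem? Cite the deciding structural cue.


Method: a linear integrating factor — linear in the unknown with genuine forcing: multiply through by the exponential of the integrated coefficient and the left side closes into one derivative.


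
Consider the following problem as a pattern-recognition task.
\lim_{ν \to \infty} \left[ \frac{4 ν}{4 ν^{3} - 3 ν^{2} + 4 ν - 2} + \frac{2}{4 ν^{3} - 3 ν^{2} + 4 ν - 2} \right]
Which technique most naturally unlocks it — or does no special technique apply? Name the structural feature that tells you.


Verdict: dominant-term comparison — divide through by the highest power of ν; every lower-order term dies and the dominant terms decide the limit. Differentiating the expression as a single quotient would eventually settle it as well; matching dominant growth settles it immediately.


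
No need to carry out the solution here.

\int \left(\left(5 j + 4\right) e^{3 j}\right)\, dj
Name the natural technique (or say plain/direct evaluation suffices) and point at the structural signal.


Technique: integration by parts — a polynomial 5 j + 4 against the kernel e^{3 j} is the signature bounded-ladder case for integration by parts.


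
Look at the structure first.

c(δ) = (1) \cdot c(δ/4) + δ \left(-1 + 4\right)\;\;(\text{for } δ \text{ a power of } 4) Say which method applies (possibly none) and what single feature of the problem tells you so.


Diagnosis: the master substitution — the argument contracts 4-fold per step: reindex δ exponentially and solve the linear recurrence in the new index.


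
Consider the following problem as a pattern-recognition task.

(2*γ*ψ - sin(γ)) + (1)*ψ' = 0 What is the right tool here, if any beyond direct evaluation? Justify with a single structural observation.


Best approach: a linear integrating factor — ψ appears only to the first power with coefficient 2*γ — the classic integrating-factor setup.


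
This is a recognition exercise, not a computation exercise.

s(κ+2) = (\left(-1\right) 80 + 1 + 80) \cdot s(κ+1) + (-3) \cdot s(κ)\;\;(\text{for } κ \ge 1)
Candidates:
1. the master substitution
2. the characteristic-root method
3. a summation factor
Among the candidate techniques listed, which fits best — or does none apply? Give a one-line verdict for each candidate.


Best approach: the characteristic-root method — fixed numeric weights on consecutive terms and no forcing term added: the root method in its home territory.
- the master substitution: the recursive argument is a shift of the index, not a fixed fraction of it.
- the characteristic-root method — yes — fits the structure here.
- a summation factor — a summation factor telescopes one-step recursions; this one carries higher-order memory.


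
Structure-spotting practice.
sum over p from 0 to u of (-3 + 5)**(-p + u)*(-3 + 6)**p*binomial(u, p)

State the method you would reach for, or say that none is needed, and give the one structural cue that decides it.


Method: the binomial theorem — terms weighting binomial(u, p) against matched powers of (-3 + 6) and (-3 + 5) reassemble into ((-3 + 6) + (-3 + 5))^u by the binomial theorem.


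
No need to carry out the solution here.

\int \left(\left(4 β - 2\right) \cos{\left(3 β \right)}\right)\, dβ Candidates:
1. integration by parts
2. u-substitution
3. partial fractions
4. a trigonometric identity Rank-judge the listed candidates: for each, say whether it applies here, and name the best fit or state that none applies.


Method: integration by parts — a polynomial factor 4 β - 2 multiplies \cos{\left(3 β \right)}; differentiating 4 β - 2 lowers its degree while \cos{\left(3 β \right)} integrates cleanly, so parts wins.
- integration by parts — applicable, and directly so.
- u-substitution — no subexpression of the integrand pairs with its own derivative as a factor — individual terms may offer their own substitutions, but any change of variable covering the whole integral would have to be constructed from outside the expression.
- partial fractions — the expression is not a ratio of polynomials that decomposes further.
- a trigonometric identity: the trigonometric factor has no even power to reduce and no cross-frequency product to convert — the standard power-reduction and product-to-sum identities do not engage it.


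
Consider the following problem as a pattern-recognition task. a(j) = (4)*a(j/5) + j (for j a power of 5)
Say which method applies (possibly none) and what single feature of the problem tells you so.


Verdict: the master substitution — the call at j/5 makes this multiplicative recursion; the master-style substitution converts it to additive.


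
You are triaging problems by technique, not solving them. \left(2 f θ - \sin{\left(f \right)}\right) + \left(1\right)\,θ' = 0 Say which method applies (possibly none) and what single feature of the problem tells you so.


Best approach: a linear integrating factor — first power of θ, nonzero forcing: the integrating-factor recipe applies verbatim with p = 2 f.


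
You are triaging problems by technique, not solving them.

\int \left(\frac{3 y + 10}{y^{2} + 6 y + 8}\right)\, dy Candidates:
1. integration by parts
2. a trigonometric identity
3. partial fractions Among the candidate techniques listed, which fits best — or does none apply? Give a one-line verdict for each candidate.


Diagnosis: partial fractions — break y^{2} + 6 y + 8 into its roots and the integral splits into logarithm-sized bites.
- integration by parts — the integrand does not split as a nonconstant polynomial times an exp, sine, cosine of a linear argument, or logarithm — no polynomial-kernel parts product to differentiate one side of.
- a trigonometric identity — no sine or cosine appears, so there is nothing for a trigonometric identity to act on.
- partial fractions: a fit — the right tool for this form.


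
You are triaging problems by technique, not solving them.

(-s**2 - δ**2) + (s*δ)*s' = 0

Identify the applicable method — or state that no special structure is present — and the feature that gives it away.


Method: the homogeneous substitution — scaling δ and s together leaves the slope fixed — it depends only on s/δ, so substitute the ratio. This doubles as a Bernoulli equation in the unknown as written; the homogeneous route needs no setup at all.


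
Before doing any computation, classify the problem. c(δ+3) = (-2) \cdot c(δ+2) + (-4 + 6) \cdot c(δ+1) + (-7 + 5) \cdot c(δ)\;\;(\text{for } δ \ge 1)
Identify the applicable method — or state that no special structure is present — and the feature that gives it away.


Verdict: the characteristic-root method — try a geometric ansatz r^δ: constant coefficients turn the recurrence into one polynomial equation in r.


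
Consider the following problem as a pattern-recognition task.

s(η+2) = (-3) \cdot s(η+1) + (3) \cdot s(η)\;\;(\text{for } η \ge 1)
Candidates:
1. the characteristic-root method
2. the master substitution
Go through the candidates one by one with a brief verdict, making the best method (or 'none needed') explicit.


Technique: the characteristic-root method — no index-dependence in the weights and nothing inhomogeneous: classic characteristic-equation setup.
- the characteristic-root method — applies; the problem has the shape this method handles.
- the master substitution — with no divided-index recursive call, reindexing by powers of a base buys nothing.


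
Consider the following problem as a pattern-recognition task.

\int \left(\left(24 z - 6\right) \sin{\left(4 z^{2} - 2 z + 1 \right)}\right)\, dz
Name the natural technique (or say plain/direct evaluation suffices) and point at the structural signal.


Diagnosis: u-substitution — the only nontrivial dependence routes through 4 z^{2} - 2 z + 1, whose derivative supplies the leftover factor up to a constant multiple — u = 4 z^{2} - 2 z + 1 flattens it.


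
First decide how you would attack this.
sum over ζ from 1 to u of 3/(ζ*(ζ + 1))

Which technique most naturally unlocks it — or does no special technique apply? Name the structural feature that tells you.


Method: telescoping — the summand 3/(ζ*(ζ + 1)) decomposes into fractions whose poles differ by an integer shift — the series collapses.


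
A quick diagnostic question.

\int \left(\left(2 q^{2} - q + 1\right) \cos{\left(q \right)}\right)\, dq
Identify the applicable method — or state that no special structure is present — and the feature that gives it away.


Best approach: integration by parts — a polynomial factor 2 q^{2} - q + 1 multiplies \cos{\left(q \right)}; differentiating 2 q^{2} - q + 1 lowers its degree while \cos{\left(q \right)} integrates cleanly, so parts wins.


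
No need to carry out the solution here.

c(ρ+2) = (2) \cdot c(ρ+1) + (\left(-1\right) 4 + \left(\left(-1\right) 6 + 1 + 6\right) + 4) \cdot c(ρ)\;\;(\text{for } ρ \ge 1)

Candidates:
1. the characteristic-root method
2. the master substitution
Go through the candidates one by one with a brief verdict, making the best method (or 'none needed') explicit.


Best approach: the characteristic-root method — no index-dependence in the weights and nothing inhomogeneous: classic characteristic-equation setup.
- the characteristic-root method — applicable, and directly so.
- the master substitution — no fixed divisor shrinks the index between calls.


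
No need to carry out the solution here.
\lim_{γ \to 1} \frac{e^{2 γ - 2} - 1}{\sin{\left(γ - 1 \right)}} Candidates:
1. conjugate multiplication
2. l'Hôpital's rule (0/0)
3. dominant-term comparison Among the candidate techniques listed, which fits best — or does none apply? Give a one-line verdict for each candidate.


Method: l'Hôpital's rule (0/0) — plug in 1: top and bottom both hit zero, so differentiate each and retry. One could equally expand both pieces locally and compare leading terms; the rule does that in one stroke.
- conjugate multiplication: there is no infinity-minus-infinity radical difference to rationalize.
- l'Hôpital's rule (0/0): yes, a natural case for it.
- dominant-term comparison: leading-power comparison does not apply to this form.


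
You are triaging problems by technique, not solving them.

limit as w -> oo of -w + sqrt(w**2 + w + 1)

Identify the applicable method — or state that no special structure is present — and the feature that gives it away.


Best approach: conjugate multiplication — sqrt(w**2 + w + 1) and w both blow up, but their difference is tame once the conjugate rationalizes it.


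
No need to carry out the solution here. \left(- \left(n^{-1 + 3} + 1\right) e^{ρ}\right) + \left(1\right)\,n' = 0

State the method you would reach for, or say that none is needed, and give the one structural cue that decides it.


Method: separation of variables — all dependence on the two variables factors apart, the defining separable shape.


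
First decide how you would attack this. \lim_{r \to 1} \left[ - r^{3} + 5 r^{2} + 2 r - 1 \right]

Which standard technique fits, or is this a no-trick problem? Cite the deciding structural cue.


Verdict: no special technique — nothing blocks direct substitution at 1: plug in and finish.


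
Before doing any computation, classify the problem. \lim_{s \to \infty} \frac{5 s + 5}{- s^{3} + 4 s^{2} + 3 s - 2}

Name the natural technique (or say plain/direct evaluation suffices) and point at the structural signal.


Best approach: dominant-term comparison — growth-rate triage: the leading powers of s decide the limit, everything else is noise. As a single quotient, the ∞/∞ shape would yield to repeated differentiation as well — the growth comparison gets there in one look.


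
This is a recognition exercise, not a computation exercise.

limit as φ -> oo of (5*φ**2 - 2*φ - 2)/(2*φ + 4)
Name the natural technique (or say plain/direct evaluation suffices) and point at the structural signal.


Verdict: dominant-term comparison — at large φ only the top-degree terms survive; compare the leading terms and the limit falls out. Viewed as a single quotient this is an ∞/∞ form — an at-infinity application of l'Hôpital's rule would also resolve it; comparing leading growth reads the answer without differentiating.


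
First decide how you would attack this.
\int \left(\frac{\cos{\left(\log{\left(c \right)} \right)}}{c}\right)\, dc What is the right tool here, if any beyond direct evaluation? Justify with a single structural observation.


Best approach: u-substitution — structure check: outer function, inner expression \log{\left(c \right)}, inner derivative as a factor — the classic u = \log{\left(c \right)} pattern.


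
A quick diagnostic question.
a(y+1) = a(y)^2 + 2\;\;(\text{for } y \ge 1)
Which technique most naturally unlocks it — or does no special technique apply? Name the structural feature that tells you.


Best approach: no special technique — the update rule curves (it is not linear in the unknown sequence), so no superposition-based closed form attaches — iterate or study it directly.


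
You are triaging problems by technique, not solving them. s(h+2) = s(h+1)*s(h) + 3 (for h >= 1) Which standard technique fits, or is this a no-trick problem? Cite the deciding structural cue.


Method: no special technique — the sequence value feeds back through itself nonlinearly — linear superposition fails, and every superposition-based closed form fails with it.


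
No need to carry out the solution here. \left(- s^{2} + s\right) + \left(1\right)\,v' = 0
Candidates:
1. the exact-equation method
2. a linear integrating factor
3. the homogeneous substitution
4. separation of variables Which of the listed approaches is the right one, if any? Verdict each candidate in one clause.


Method: no special technique — with v absent the equation is not coupled at all: direct integration in s.
- the exact-equation method: no dependence on the unknown anywhere: exactness is a label without content here.
- a linear integrating factor: the linear template holds only trivially here (the unknown is absent, so the coefficient is zero) — the method is not the natural label.
- the homogeneous substitution — solved for the derivative, the right side changes under joint scaling of the two variables.
- separation of variables — with no unknown in the slope, separating variables is a formality — the equation integrates directly.


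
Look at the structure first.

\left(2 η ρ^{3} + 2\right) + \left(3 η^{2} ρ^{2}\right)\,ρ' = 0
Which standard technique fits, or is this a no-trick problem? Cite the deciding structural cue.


Technique: the exact-equation method — take the mixed partials of 2 η ρ^{3} + 2 and 3 η^{2} ρ^{2}: they are equal, which certifies an exact differential.


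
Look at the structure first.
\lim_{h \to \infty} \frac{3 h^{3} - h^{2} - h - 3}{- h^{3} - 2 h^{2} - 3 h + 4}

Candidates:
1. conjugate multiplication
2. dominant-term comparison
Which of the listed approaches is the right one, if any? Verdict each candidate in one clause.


Diagnosis: dominant-term comparison — as h grows, only the highest-degree terms matter — compare leading terms and read the limit off.
- conjugate multiplication: there are no radicals in tension whose conjugate would simplify matters.
- dominant-term comparison — a fit — the right tool for this form.


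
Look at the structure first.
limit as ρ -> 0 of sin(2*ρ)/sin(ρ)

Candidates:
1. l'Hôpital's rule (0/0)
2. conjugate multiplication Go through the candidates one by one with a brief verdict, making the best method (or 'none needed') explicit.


Verdict: l'Hôpital's rule (0/0) — both numerator and denominator vanish at 0: the genuine 0/0 indeterminate that l'Hôpital exists for. A first-order expansion at the point is an equally standard path; the rule packages it.
- l'Hôpital's rule (0/0): yes, a natural case for it.
- conjugate multiplication: no difference of divergent radicals appears, so rationalizing has nothing to cancel.


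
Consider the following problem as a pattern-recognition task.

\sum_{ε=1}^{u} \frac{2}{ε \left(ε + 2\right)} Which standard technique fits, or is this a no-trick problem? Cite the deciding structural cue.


Technique: telescoping — the summand \frac{2}{ε \left(ε + 2\right)} decomposes into fractions whose poles differ by an integer shift — the series collapses.


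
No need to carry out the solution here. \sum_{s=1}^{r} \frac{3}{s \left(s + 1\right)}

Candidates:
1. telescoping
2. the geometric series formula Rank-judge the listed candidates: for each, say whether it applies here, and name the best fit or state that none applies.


Technique: telescoping — \frac{3}{s \left(s + 1\right)} hides a difference of shifted reciprocals — decompose it and the middle of the sum vanishes.
- telescoping: applies; the problem has the shape this method handles.
- the geometric series formula: the term-to-term ratio changes with the index, so the geometric formula cannot close it.


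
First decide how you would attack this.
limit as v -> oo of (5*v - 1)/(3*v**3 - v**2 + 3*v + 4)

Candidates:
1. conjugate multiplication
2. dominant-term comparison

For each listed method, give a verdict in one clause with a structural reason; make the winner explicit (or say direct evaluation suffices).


Diagnosis: dominant-term comparison — at large v only the top-degree terms survive; compare the leading terms and the limit falls out.
- conjugate multiplication — multiplying by a conjugate would not remove any indeterminacy here.
- dominant-term comparison: a fit — the right tool for this form.


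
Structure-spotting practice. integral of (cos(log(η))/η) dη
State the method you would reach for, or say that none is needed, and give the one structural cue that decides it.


Technique: u-substitution — viewed as a product, the integrand is a composition evaluated at log(η) times (a constant multiple of) that inner expression's derivative, so u = log(η) makes it elementary.


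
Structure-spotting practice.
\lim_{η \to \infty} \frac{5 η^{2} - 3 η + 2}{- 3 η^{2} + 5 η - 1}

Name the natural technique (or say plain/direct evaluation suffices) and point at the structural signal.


Best approach: dominant-term comparison — divide through by the highest power of η; every lower-order term dies and the dominant terms decide the limit. Differentiating the expression as a single quotient would eventually settle it as well; matching dominant growth settles it immediately.


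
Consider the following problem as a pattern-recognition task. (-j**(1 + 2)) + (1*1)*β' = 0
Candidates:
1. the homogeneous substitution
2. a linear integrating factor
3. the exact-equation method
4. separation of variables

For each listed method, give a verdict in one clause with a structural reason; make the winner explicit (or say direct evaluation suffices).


Diagnosis: no special technique — solved for the derivative, no β appears — this is antidifferentiation in j wearing ODE clothing.
- the homogeneous substitution — the slope changes under joint rescaling, failing the degree-zero test.
- a linear integrating factor — the linear template holds only trivially here (the unknown is absent, so the coefficient is zero) — the method is not the natural label.
- the exact-equation method: with the unknown absent from both coefficients, the cross-partial test holds emptily — nothing for the exact method to work on.
- separation of variables: any separation here is vacuous (nothing depends on the unknown); direct integration is the honest label.


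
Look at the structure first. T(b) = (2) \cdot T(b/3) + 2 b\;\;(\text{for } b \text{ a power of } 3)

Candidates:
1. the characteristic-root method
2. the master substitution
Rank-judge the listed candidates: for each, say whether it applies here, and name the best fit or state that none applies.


Diagnosis: the master substitution — the argument contracts 3-fold per step: reindex b exponentially and solve the linear recurrence in the new index.
- the characteristic-root method: the recursion divides its index rather than shifting it — outside the constant-shift family the root method covers.
- the master substitution — yes, a natural case for it.


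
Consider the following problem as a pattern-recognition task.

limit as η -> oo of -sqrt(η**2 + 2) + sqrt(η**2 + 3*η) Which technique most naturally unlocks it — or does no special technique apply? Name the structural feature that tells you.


Diagnosis: conjugate multiplication — the difference sqrt(η**2 + 3*η) - sqrt(η**2 + 2) is an ∞ − ∞ stalemate; its conjugate partner breaks the tie.


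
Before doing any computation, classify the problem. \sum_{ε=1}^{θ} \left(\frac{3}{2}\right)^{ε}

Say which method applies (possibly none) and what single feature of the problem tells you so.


Technique: the geometric series formula — consecutive terms stand in a fixed index-free ratio — the geometric sum formula closes it.


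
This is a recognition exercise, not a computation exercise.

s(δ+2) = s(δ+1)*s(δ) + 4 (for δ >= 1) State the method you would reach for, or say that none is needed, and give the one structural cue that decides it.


Technique: no special technique — no ansatz, no master substitution, no summation factor survives the nonlinearity here.


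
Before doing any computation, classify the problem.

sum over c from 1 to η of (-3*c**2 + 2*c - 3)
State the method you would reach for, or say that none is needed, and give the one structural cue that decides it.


Best approach: no special technique — nothing telescopes and nothing is geometric; polynomial terms in c sum term by term.


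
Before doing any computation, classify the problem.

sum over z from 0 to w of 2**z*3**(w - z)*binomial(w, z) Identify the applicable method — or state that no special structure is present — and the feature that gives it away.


Verdict: the binomial theorem — binomial coefficients against complementary powers of 2 and 3: recognize the binomial expansion and resum.


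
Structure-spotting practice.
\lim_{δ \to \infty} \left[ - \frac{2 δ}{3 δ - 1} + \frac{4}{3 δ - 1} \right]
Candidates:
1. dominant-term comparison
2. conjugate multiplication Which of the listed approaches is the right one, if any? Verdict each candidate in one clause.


Method: dominant-term comparison — as δ grows, only the highest-degree terms matter — compare leading terms and read the limit off.
- dominant-term comparison: applies; the problem has the shape this method handles.
- conjugate multiplication — rationalization has no target — no divergent radical difference appears.


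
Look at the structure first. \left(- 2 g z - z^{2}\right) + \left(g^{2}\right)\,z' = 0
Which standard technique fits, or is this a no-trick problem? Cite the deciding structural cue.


Method: the homogeneous substitution — scaling g and z together leaves the slope fixed — it depends only on z/g, so substitute the ratio. This doubles as a Bernoulli equation in the unknown as written; the homogeneous route needs no setup at all.
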